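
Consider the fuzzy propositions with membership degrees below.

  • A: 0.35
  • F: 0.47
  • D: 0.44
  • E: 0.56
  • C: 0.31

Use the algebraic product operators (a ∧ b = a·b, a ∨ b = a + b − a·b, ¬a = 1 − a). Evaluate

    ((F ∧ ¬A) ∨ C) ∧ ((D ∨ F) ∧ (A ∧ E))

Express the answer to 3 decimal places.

¬A = 1 − 0.3500 = 0.6500
F ∧ ¬A = a·b on (0.4700, 0.6500) = 0.3055
(F ∧ ¬A) ∨ C = a + b − a·b on (0.3055, 0.3100) = 0.5208
D ∨ F = a + b − a·b on (0.4400, 0.4700) = 0.7032
A ∧ E = a·b on (0.3500, 0.5600) = 0.1960
(D ∨ F) ∧ (A ∧ E) = a·b on (0.7032, 0.1960) = 0.1378
((F ∧ ¬A) ∨ C) ∧ ((D ∨ F) ∧ (A ∧ E)) = a·b on (0.5208, 0.1378) = 0.0718

0.072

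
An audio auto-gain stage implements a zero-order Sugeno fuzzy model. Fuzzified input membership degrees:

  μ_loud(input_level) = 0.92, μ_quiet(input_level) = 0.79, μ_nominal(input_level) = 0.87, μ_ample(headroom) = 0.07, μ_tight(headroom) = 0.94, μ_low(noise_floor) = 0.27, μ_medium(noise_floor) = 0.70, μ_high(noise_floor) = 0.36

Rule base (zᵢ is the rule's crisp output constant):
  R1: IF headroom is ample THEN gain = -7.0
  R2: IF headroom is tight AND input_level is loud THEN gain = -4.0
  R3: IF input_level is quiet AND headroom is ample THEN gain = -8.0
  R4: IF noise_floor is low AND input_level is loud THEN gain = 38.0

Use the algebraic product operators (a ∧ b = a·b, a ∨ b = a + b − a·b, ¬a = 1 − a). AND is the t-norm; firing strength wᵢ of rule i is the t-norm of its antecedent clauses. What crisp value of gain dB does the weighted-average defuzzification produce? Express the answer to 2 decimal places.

4.08

R1 (z=-7.0): ample=0.07 → w = 0.0700
R2 (z=-4.0): tight=0.94, loud=0.92; AND[a·b] → w = 0.8648
R3 (z=-8.0): quiet=0.79, ample=0.07; AND[a·b] → w = 0.0553
R4 (z=38.0): low=0.27, loud=0.92; AND[a·b] → w = 0.2484
Weighted average = (0.0700·-7.0 + 0.8648·-4.0 + 0.0553·-8.0 + 0.2484·38.0) / (0.0700 + 0.8648 + 0.0553 + 0.2484)
  = 5.0476 / 1.2385 = 4.08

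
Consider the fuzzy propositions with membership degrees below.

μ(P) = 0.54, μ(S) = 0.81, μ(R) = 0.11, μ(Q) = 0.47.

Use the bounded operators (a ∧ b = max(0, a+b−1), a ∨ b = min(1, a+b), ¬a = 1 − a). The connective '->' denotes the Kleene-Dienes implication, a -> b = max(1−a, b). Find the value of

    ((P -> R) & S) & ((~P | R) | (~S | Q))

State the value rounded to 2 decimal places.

P -> R  [Kleene-Dienes: max(1−a, b)] with a=0.54, b=0.11 → 0.46
(P -> R) & S = max(0, a+b−1) on (0.46, 0.81) = 0.27
~P = 1 − 0.54 = 0.46
~P | R = min(1, a+b) on (0.46, 0.11) = 0.57
~S = 1 − 0.81 = 0.19
~S | Q = min(1, a+b) on (0.19, 0.47) = 0.66
(~P | R) | (~S | Q) = min(1, a+b) on (0.57, 0.66) = 1.00
((P -> R) & S) & ((~P | R) | (~S | Q)) = max(0, a+b−1) on (0.27, 1.00) = 0.27

0.27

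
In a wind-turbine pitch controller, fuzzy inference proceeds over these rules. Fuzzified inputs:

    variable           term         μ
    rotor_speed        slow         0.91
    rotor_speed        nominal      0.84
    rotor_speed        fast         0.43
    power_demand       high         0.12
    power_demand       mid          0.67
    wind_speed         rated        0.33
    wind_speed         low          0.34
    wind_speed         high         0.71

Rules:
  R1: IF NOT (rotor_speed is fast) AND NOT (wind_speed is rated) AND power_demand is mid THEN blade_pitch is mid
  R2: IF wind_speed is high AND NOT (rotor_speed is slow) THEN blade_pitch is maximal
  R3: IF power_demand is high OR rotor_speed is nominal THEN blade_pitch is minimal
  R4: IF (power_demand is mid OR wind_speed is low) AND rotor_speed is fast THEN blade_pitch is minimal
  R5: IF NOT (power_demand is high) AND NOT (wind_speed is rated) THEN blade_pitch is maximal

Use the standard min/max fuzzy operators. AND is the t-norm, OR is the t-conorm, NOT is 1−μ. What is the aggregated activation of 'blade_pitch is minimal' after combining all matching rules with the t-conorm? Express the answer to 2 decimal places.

0.84

R1: ¬fast=1−0.43=0.57, ¬rated=1−0.33=0.67, mid=0.67; AND[min(a, b)] → w = 0.57
R2: high=0.71, ¬slow=1−0.91=0.09; AND[min(a, b)] → w = 0.09
R3: high=0.12, nominal=0.84; OR[max(a, b)] → w = 0.84
R4: (mid=0.67 OR low=0.34) = 0.67; AND[min(a, b)] with fast=0.43 → w = 0.43
R5: ¬high=1−0.12=0.88, ¬rated=1−0.33=0.67; AND[min(a, b)] → w = 0.67
Rules with consequent 'minimal': {R3, R4} → strengths 0.84, 0.43
Aggregate via t-conorm [max(a, b)]: 0.84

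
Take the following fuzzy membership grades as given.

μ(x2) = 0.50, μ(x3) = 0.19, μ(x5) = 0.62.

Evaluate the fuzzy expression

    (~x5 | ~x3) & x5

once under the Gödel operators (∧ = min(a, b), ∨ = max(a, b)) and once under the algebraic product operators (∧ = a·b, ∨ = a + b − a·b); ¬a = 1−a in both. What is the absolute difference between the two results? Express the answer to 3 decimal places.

Under Gödel:
  ~x5 = 1 − 0.62 = 0.38
  ~x3 = 1 − 0.19 = 0.81
  ~x5 | ~x3 = max(a, b) on (0.38, 0.81) = 0.81
  (~x5 | ~x3) & x5 = min(a, b) on (0.81, 0.62) = 0.62
  → value = 0.6200
Under algebraic product:
  ~x5 = 1 − 0.6200 = 0.3800
  ~x3 = 1 − 0.1900 = 0.8100
  ~x5 | ~x3 = a + b − a·b on (0.3800, 0.8100) = 0.8822
  (~x5 | ~x3) & x5 = a·b on (0.8822, 0.6200) = 0.5470
  → value = 0.5470
|0.6200 − 0.5470| = 0.073

0.073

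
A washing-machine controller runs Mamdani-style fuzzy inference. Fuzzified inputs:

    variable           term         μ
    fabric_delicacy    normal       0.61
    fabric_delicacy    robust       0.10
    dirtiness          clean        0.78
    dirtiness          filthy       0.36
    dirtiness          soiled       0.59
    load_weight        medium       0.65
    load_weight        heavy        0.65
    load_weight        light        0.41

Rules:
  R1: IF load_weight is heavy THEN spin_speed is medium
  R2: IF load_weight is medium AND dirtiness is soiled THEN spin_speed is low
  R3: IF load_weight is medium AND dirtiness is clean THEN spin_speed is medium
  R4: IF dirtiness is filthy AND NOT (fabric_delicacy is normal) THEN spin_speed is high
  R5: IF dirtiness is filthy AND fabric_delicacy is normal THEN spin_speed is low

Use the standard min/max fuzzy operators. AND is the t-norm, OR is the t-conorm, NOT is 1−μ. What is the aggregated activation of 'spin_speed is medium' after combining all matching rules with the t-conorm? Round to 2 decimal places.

0.65

R1: heavy=0.65 → w = 0.65
R2: medium=0.65, soiled=0.59; AND[min(a, b)] → w = 0.59
R3: medium=0.65, clean=0.78; AND[min(a, b)] → w = 0.65
R4: filthy=0.36, ¬normal=1−0.61=0.39; AND[min(a, b)] → w = 0.36
R5: filthy=0.36, normal=0.61; AND[min(a, b)] → w = 0.36
Rules with consequent 'medium': {R1, R3} → strengths 0.65, 0.65
Aggregate via t-conorm [max(a, b)]: 0.65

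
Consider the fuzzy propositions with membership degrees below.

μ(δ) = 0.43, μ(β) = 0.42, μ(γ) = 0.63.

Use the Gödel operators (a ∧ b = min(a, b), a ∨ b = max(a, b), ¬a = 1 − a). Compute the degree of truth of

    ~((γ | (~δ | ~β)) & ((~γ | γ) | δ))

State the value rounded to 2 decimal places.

0.37

~δ = 1 − 0.43 = 0.57
~β = 1 − 0.42 = 0.58
~δ | ~β = max(a, b) on (0.57, 0.58) = 0.58
γ | (~δ | ~β) = max(a, b) on (0.63, 0.58) = 0.63
~γ = 1 − 0.63 = 0.37
~γ | γ = max(a, b) on (0.37, 0.63) = 0.63
(~γ | γ) | δ = max(a, b) on (0.63, 0.43) = 0.63
(γ | (~δ | ~β)) & ((~γ | γ) | δ) = min(a, b) on (0.63, 0.63) = 0.63
~((γ | (~δ | ~β)) & ((~γ | γ) | δ)) = 1 − 0.63 = 0.37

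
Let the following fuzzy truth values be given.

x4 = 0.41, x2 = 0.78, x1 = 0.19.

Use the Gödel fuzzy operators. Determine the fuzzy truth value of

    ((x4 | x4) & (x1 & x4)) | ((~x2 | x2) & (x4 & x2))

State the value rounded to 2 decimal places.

0.41

x4 | x4 = max(a, b) on (0.41, 0.41) = 0.41
x1 & x4 = min(a, b) on (0.19, 0.41) = 0.19
(x4 | x4) & (x1 & x4) = min(a, b) on (0.41, 0.19) = 0.19
~x2 = 1 − 0.78 = 0.22
~x2 | x2 = max(a, b) on (0.22, 0.78) = 0.78
x4 & x2 = min(a, b) on (0.41, 0.78) = 0.41
(~x2 | x2) & (x4 & x2) = min(a, b) on (0.78, 0.41) = 0.41
((x4 | x4) & (x1 & x4)) | ((~x2 | x2) & (x4 & x2)) = max(a, b) on (0.19, 0.41) = 0.41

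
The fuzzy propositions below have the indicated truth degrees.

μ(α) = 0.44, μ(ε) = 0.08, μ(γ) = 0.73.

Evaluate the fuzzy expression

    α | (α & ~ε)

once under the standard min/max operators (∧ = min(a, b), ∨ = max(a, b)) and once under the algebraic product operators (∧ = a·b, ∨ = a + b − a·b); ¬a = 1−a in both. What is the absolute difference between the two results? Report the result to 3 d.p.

0.227

Under standard min/max:
  ~ε = 1 − 0.08 = 0.92
  α & ~ε = min(a, b) on (0.44, 0.92) = 0.44
  α | (α & ~ε) = max(a, b) on (0.44, 0.44) = 0.44
  → value = 0.4400
Under algebraic product:
  ~ε = 1 − 0.0800 = 0.9200
  α & ~ε = a·b on (0.4400, 0.9200) = 0.4048
  α | (α & ~ε) = a + b − a·b on (0.4400, 0.4048) = 0.6667
  → value = 0.6667
|0.4400 − 0.6667| = 0.227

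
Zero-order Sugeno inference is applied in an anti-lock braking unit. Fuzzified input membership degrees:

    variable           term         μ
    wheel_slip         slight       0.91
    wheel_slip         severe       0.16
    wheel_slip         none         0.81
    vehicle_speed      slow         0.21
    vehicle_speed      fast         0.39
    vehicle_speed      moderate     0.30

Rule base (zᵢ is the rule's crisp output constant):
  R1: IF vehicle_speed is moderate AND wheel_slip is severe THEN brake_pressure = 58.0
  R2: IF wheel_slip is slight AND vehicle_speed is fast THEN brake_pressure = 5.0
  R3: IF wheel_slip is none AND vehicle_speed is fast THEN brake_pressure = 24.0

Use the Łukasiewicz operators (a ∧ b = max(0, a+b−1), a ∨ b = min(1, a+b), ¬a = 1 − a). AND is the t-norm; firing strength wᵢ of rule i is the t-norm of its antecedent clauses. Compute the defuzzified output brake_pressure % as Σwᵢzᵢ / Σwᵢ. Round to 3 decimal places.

12.600

R1 (z=58.0): moderate=0.30, severe=0.16; AND[max(0, a+b−1)] → w = 0.00
R2 (z=5.0): slight=0.91, fast=0.39; AND[max(0, a+b−1)] → w = 0.30
R3 (z=24.0): none=0.81, fast=0.39; AND[max(0, a+b−1)] → w = 0.20
Weighted average = (0.00·58.0 + 0.30·5.0 + 0.20·24.0) / (0.00 + 0.30 + 0.20)
  = 6.3000 / 0.5000 = 12.600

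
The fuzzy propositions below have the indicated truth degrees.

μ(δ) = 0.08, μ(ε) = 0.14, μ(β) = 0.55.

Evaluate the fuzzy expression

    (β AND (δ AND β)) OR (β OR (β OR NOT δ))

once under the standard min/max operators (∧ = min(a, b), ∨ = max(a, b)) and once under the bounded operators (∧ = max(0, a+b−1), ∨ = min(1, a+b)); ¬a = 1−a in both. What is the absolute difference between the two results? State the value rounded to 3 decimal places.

Under standard min/max:
  δ AND β = min(a, b) on (0.08, 0.55) = 0.08
  β AND (δ AND β) = min(a, b) on (0.55, 0.08) = 0.08
  NOT δ = 1 − 0.08 = 0.92
  β OR NOT δ = max(a, b) on (0.55, 0.92) = 0.92
  β OR (β OR NOT δ) = max(a, b) on (0.55, 0.92) = 0.92
  (β AND (δ AND β)) OR (β OR (β OR NOT δ)) = max(a, b) on (0.08, 0.92) = 0.92
  → value = 0.9200
Under bounded:
  δ AND β = max(0, a+b−1) on (0.08, 0.55) = 0.00
  β AND (δ AND β) = max(0, a+b−1) on (0.55, 0.00) = 0.00
  NOT δ = 1 − 0.08 = 0.92
  β OR NOT δ = min(1, a+b) on (0.55, 0.92) = 1.00
  β OR (β OR NOT δ) = min(1, a+b) on (0.55, 1.00) = 1.00
  (β AND (δ AND β)) OR (β OR (β OR NOT δ)) = min(1, a+b) on (0.00, 1.00) = 1.00
  → value = 1.0000
|0.9200 − 1.0000| = 0.080

0.080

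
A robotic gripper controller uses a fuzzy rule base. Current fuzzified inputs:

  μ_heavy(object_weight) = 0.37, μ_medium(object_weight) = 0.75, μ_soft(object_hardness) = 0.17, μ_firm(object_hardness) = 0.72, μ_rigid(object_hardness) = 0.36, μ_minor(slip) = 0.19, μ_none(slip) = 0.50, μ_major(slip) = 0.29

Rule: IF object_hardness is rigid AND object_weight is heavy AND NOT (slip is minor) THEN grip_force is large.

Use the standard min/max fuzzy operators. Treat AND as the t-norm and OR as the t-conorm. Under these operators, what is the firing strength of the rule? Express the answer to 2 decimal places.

0.36

firing strength: rigid=0.36, heavy=0.37, ¬minor=1−0.19=0.81; AND[min(a, b)] → w = 0.36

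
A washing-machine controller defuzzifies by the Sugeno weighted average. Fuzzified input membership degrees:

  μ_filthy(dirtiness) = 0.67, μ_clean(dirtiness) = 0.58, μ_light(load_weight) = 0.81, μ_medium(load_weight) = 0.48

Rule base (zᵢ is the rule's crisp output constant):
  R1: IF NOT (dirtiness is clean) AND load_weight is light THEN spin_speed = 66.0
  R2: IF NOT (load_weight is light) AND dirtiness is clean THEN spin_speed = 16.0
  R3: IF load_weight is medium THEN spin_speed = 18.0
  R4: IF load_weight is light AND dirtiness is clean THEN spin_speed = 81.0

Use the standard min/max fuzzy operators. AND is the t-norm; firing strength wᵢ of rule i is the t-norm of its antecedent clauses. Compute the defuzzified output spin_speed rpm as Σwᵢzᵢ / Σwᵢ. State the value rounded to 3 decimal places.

R1 (z=66.0): ¬clean=1−0.58=0.42, light=0.81; AND[min(a, b)] → w = 0.42
R2 (z=16.0): ¬light=1−0.81=0.19, clean=0.58; AND[min(a, b)] → w = 0.19
R3 (z=18.0): medium=0.48 → w = 0.48
R4 (z=81.0): light=0.81, clean=0.58; AND[min(a, b)] → w = 0.58
Weighted average = (0.42·66.0 + 0.19·16.0 + 0.48·18.0 + 0.58·81.0) / (0.42 + 0.19 + 0.48 + 0.58)
  = 86.3800 / 1.6700 = 51.725

51.725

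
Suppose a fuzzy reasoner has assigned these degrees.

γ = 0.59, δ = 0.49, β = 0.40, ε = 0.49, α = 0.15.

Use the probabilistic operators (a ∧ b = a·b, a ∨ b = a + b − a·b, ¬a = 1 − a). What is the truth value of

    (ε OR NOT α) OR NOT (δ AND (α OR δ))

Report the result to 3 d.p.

0.979

NOT α = 1 − 0.1500 = 0.8500
ε OR NOT α = a + b − a·b on (0.4900, 0.8500) = 0.9235
α OR δ = a + b − a·b on (0.1500, 0.4900) = 0.5665
δ AND (α OR δ) = a·b on (0.4900, 0.5665) = 0.2776
NOT (δ AND (α OR δ)) = 1 − 0.2776 = 0.7224
(ε OR NOT α) OR NOT (δ AND (α OR δ)) = a + b − a·b on (0.9235, 0.7224) = 0.9788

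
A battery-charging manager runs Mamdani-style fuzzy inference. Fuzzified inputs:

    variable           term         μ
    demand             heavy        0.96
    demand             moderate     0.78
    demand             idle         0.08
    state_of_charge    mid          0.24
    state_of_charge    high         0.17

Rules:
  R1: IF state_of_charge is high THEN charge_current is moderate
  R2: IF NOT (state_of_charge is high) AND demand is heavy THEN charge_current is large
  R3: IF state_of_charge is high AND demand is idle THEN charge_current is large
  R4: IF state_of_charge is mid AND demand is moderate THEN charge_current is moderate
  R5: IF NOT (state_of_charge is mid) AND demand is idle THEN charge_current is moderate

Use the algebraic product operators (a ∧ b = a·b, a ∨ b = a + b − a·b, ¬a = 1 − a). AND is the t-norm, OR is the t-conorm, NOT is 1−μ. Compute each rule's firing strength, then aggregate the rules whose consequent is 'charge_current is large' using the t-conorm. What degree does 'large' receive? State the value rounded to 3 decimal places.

0.800

R1: high=0.17 → w = 0.1700
R2: ¬high=1−0.17=0.83, heavy=0.96; AND[a·b] → w = 0.7968
R3: high=0.17, idle=0.08; AND[a·b] → w = 0.0136
R4: mid=0.24, moderate=0.78; AND[a·b] → w = 0.1872
R5: ¬mid=1−0.24=0.76, idle=0.08; AND[a·b] → w = 0.0608
Rules with consequent 'large': {R2, R3} → strengths 0.7968, 0.0136
Aggregate via t-conorm [a + b − a·b]: 0.7996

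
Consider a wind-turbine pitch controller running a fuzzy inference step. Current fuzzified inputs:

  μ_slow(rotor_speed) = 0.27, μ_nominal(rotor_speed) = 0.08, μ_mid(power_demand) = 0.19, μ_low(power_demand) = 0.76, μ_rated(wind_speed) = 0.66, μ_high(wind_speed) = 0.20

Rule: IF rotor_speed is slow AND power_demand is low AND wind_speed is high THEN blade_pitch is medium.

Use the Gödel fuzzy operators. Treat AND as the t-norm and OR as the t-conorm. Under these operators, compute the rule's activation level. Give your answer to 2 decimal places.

firing strength: slow=0.27, low=0.76, high=0.20; AND[min(a, b)] → w = 0.20

0.20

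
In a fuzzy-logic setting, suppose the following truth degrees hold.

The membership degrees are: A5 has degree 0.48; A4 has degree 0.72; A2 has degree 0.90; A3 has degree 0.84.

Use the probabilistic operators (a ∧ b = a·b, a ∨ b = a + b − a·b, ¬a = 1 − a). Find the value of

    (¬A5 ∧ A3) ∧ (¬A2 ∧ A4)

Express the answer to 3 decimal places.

0.031

¬A5 = 1 − 0.4800 = 0.5200
¬A5 ∧ A3 = a·b on (0.5200, 0.8400) = 0.4368
¬A2 = 1 − 0.9000 = 0.1000
¬A2 ∧ A4 = a·b on (0.1000, 0.7200) = 0.0720
(¬A5 ∧ A3) ∧ (¬A2 ∧ A4) = a·b on (0.4368, 0.0720) = 0.0314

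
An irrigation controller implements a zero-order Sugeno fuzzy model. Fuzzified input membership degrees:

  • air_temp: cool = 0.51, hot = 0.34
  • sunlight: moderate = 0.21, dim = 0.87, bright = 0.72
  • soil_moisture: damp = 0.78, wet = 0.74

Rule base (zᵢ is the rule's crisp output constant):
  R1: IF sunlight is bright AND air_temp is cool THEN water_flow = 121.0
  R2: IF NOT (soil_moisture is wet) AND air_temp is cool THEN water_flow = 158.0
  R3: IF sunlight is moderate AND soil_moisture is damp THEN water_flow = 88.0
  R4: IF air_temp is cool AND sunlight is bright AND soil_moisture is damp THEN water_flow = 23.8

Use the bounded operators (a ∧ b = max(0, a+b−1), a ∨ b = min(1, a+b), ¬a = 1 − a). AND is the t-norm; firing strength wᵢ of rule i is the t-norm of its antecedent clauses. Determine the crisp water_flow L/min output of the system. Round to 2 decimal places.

116.95

R1 (z=121.0): bright=0.72, cool=0.51; AND[max(0, a+b−1)] → w = 0.23
R2 (z=158.0): ¬wet=1−0.74=0.26, cool=0.51; AND[max(0, a+b−1)] → w = 0.00
R3 (z=88.0): moderate=0.21, damp=0.78; AND[max(0, a+b−1)] → w = 0.00
R4 (z=23.8): cool=0.51, bright=0.72, damp=0.78; AND[max(0, a+b−1)] → w = 0.01
Weighted average = (0.23·121.0 + 0.00·158.0 + 0.00·88.0 + 0.01·23.8) / (0.23 + 0.00 + 0.00 + 0.01)
  = 28.0680 / 0.2400 = 116.95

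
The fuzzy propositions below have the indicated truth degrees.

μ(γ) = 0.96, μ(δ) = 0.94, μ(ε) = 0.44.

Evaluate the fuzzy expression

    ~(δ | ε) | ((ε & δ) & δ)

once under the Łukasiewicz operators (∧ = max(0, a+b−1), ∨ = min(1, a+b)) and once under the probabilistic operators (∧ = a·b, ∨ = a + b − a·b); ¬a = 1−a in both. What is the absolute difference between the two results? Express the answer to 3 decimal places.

0.089

Under Łukasiewicz:
  δ | ε = min(1, a+b) on (0.94, 0.44) = 1.00
  ~(δ | ε) = 1 − 1.00 = 0.00
  ε & δ = max(0, a+b−1) on (0.44, 0.94) = 0.38
  (ε & δ) & δ = max(0, a+b−1) on (0.38, 0.94) = 0.32
  ~(δ | ε) | ((ε & δ) & δ) = min(1, a+b) on (0.00, 0.32) = 0.32
  → value = 0.3200
Under probabilistic:
  δ | ε = a + b − a·b on (0.9400, 0.4400) = 0.9664
  ~(δ | ε) = 1 − 0.9664 = 0.0336
  ε & δ = a·b on (0.4400, 0.9400) = 0.4136
  (ε & δ) & δ = a·b on (0.4136, 0.9400) = 0.3888
  ~(δ | ε) | ((ε & δ) & δ) = a + b − a·b on (0.0336, 0.3888) = 0.4093
  → value = 0.4093
|0.3200 − 0.4093| = 0.089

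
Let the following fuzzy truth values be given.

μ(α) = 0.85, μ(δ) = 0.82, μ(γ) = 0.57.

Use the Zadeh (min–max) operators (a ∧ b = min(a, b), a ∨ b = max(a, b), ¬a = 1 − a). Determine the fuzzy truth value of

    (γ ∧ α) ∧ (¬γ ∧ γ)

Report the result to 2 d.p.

γ ∧ α = min(a, b) on (0.57, 0.85) = 0.57
¬γ = 1 − 0.57 = 0.43
¬γ ∧ γ = min(a, b) on (0.43, 0.57) = 0.43
(γ ∧ α) ∧ (¬γ ∧ γ) = min(a, b) on (0.57, 0.43) = 0.43

0.43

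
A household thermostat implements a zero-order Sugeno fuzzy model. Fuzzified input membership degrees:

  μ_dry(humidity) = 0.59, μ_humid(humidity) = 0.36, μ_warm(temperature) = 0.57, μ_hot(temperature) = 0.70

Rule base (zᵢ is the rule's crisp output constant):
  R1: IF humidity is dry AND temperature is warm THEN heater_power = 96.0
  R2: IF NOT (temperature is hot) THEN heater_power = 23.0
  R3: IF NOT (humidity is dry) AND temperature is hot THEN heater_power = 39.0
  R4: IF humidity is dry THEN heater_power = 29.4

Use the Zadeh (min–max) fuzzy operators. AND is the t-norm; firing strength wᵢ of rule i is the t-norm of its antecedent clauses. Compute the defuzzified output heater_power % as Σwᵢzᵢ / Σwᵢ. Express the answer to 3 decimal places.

R1 (z=96.0): dry=0.59, warm=0.57; AND[min(a, b)] → w = 0.57
R2 (z=23.0): ¬hot=1−0.70=0.30 → w = 0.30
R3 (z=39.0): ¬dry=1−0.59=0.41, hot=0.70; AND[min(a, b)] → w = 0.41
R4 (z=29.4): dry=0.59 → w = 0.59
Weighted average = (0.57·96.0 + 0.30·23.0 + 0.41·39.0 + 0.59·29.4) / (0.57 + 0.30 + 0.41 + 0.59)
  = 94.9560 / 1.8700 = 50.779

50.779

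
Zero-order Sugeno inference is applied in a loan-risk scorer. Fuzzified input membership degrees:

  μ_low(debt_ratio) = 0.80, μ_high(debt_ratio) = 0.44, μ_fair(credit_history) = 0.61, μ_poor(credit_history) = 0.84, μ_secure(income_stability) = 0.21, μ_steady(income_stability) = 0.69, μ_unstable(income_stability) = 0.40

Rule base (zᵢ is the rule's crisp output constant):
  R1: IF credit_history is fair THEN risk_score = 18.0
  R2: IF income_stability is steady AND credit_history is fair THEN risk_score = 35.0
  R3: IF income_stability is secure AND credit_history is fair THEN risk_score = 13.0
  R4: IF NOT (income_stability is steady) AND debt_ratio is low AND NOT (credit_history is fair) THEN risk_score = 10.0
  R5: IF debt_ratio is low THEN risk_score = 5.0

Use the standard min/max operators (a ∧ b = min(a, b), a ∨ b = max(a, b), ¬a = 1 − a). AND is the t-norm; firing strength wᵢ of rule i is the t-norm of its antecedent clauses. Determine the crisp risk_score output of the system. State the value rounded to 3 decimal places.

16.598

R1 (z=18.0): fair=0.61 → w = 0.61
R2 (z=35.0): steady=0.69, fair=0.61; AND[min(a, b)] → w = 0.61
R3 (z=13.0): secure=0.21, fair=0.61; AND[min(a, b)] → w = 0.21
R4 (z=10.0): ¬steady=1−0.69=0.31, low=0.80, ¬fair=1−0.61=0.39; AND[min(a, b)] → w = 0.31
R5 (z=5.0): low=0.80 → w = 0.80
Weighted average = (0.61·18.0 + 0.61·35.0 + 0.21·13.0 + 0.31·10.0 + 0.80·5.0) / (0.61 + 0.61 + 0.21 + 0.31 + 0.80)
  = 42.1600 / 2.5400 = 16.598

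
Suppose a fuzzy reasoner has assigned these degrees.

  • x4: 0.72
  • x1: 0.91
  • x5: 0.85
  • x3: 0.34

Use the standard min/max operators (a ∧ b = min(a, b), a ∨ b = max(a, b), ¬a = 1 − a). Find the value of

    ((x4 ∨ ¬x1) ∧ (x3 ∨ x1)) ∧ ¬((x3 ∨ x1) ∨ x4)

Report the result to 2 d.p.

0.09

¬x1 = 1 − 0.91 = 0.09
x4 ∨ ¬x1 = max(a, b) on (0.72, 0.09) = 0.72
x3 ∨ x1 = max(a, b) on (0.34, 0.91) = 0.91
(x4 ∨ ¬x1) ∧ (x3 ∨ x1) = min(a, b) on (0.72, 0.91) = 0.72
x3 ∨ x1 = max(a, b) on (0.34, 0.91) = 0.91
(x3 ∨ x1) ∨ x4 = max(a, b) on (0.91, 0.72) = 0.91
¬((x3 ∨ x1) ∨ x4) = 1 − 0.91 = 0.09
((x4 ∨ ¬x1) ∧ (x3 ∨ x1)) ∧ ¬((x3 ∨ x1) ∨ x4) = min(a, b) on (0.72, 0.09) = 0.09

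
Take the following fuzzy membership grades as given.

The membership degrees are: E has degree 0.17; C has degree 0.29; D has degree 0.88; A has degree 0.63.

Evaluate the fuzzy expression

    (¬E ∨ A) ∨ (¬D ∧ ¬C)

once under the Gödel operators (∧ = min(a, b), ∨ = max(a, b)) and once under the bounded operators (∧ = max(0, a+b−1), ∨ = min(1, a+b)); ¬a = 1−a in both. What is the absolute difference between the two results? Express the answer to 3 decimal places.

0.170

Under Gödel:
  ¬E = 1 − 0.17 = 0.83
  ¬E ∨ A = max(a, b) on (0.83, 0.63) = 0.83
  ¬D = 1 − 0.88 = 0.12
  ¬C = 1 − 0.29 = 0.71
  ¬D ∧ ¬C = min(a, b) on (0.12, 0.71) = 0.12
  (¬E ∨ A) ∨ (¬D ∧ ¬C) = max(a, b) on (0.83, 0.12) = 0.83
  → value = 0.8300
Under bounded:
  ¬E = 1 − 0.17 = 0.83
  ¬E ∨ A = min(1, a+b) on (0.83, 0.63) = 1.00
  ¬D = 1 − 0.88 = 0.12
  ¬C = 1 − 0.29 = 0.71
  ¬D ∧ ¬C = max(0, a+b−1) on (0.12, 0.71) = 0.00
  (¬E ∨ A) ∨ (¬D ∧ ¬C) = min(1, a+b) on (1.00, 0.00) = 1.00
  → value = 1.0000
|0.8300 − 1.0000| = 0.170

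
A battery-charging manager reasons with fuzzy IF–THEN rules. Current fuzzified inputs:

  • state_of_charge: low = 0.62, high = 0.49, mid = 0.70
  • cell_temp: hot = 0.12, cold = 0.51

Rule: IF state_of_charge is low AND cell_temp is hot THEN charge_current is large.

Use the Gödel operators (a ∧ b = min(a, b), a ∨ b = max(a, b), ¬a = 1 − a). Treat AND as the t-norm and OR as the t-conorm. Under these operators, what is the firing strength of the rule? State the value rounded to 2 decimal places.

firing strength: low=0.62, hot=0.12; AND[min(a, b)] → w = 0.12

0.12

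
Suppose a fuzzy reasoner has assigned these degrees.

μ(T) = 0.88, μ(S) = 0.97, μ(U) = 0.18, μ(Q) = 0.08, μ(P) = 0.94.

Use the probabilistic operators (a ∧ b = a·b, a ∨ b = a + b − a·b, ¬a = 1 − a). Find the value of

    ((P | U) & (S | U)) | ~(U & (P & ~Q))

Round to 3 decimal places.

0.989

P | U = a + b − a·b on (0.9400, 0.1800) = 0.9508
S | U = a + b − a·b on (0.9700, 0.1800) = 0.9754
(P | U) & (S | U) = a·b on (0.9508, 0.9754) = 0.9274
~Q = 1 − 0.0800 = 0.9200
P & ~Q = a·b on (0.9400, 0.9200) = 0.8648
U & (P & ~Q) = a·b on (0.1800, 0.8648) = 0.1557
~(U & (P & ~Q)) = 1 − 0.1557 = 0.8443
((P | U) & (S | U)) | ~(U & (P & ~Q)) = a + b − a·b on (0.9274, 0.8443) = 0.9887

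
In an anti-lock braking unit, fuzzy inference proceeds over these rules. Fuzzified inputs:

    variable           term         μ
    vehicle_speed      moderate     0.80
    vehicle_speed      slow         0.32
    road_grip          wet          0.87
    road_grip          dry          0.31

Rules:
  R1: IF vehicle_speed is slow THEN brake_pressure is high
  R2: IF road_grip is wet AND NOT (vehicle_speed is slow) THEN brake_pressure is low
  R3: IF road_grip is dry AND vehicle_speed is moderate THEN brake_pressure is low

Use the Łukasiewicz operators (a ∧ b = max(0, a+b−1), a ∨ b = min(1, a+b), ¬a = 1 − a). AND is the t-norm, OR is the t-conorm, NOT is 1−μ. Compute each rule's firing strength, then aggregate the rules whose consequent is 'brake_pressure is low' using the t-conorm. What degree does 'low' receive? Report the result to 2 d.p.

R1: slow=0.32 → w = 0.32
R2: wet=0.87, ¬slow=1−0.32=0.68; AND[max(0, a+b−1)] → w = 0.55
R3: dry=0.31, moderate=0.80; AND[max(0, a+b−1)] → w = 0.11
Rules with consequent 'low': {R2, R3} → strengths 0.55, 0.11
Aggregate via t-conorm [min(1, a+b)]: 0.66

0.66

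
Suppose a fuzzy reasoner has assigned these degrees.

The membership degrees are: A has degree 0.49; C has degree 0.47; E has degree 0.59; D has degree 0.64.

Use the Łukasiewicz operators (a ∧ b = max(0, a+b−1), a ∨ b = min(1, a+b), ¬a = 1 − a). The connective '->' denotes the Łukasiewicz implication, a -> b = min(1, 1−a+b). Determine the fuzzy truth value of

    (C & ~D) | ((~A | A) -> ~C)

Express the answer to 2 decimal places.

0.53

~D = 1 − 0.64 = 0.36
C & ~D = max(0, a+b−1) on (0.47, 0.36) = 0.00
~A = 1 − 0.49 = 0.51
~A | A = min(1, a+b) on (0.51, 0.49) = 1.00
~C = 1 − 0.47 = 0.53
(~A | A) -> ~C  [Łukasiewicz: min(1, 1−a+b)] with a=1.00, b=0.53 → 0.53
(C & ~D) | ((~A | A) -> ~C) = min(1, a+b) on (0.00, 0.53) = 0.53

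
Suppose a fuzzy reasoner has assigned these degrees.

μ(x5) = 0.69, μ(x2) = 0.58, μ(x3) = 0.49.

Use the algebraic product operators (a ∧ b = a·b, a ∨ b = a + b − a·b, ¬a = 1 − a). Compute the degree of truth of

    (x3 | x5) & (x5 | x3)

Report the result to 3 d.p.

0.709

x3 | x5 = a + b − a·b on (0.4900, 0.6900) = 0.8419
x5 | x3 = a + b − a·b on (0.6900, 0.4900) = 0.8419
(x3 | x5) & (x5 | x3) = a·b on (0.8419, 0.8419) = 0.7088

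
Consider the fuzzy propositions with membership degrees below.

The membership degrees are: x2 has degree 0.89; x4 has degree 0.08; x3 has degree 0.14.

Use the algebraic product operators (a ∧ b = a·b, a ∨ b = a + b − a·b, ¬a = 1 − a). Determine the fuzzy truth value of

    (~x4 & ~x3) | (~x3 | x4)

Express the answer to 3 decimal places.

~x4 = 1 − 0.0800 = 0.9200
~x3 = 1 − 0.1400 = 0.8600
~x4 & ~x3 = a·b on (0.9200, 0.8600) = 0.7912
~x3 = 1 − 0.1400 = 0.8600
~x3 | x4 = a + b − a·b on (0.8600, 0.0800) = 0.8712
(~x4 & ~x3) | (~x3 | x4) = a + b − a·b on (0.7912, 0.8712) = 0.9731

0.973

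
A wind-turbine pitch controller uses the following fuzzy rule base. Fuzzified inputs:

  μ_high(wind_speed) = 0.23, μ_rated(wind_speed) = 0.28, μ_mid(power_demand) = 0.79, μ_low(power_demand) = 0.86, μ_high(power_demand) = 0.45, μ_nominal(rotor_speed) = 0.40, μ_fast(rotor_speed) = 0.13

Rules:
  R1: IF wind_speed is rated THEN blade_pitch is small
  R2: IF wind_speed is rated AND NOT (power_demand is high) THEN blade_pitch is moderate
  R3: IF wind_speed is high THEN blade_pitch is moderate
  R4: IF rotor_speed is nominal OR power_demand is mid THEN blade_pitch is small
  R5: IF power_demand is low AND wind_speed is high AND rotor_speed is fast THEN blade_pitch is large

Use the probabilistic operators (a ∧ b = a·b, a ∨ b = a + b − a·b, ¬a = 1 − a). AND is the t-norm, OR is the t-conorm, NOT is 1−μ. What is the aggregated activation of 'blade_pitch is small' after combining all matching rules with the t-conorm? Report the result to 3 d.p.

0.909

R1: rated=0.28 → w = 0.2800
R2: rated=0.28, ¬high=1−0.45=0.55; AND[a·b] → w = 0.1540
R3: high=0.23 → w = 0.2300
R4: nominal=0.40, mid=0.79; OR[a + b − a·b] → w = 0.8740
R5: low=0.86, high=0.23, fast=0.13; AND[a·b] → w = 0.0257
Rules with consequent 'small': {R1, R4} → strengths 0.2800, 0.8740
Aggregate via t-conorm [a + b − a·b]: 0.9093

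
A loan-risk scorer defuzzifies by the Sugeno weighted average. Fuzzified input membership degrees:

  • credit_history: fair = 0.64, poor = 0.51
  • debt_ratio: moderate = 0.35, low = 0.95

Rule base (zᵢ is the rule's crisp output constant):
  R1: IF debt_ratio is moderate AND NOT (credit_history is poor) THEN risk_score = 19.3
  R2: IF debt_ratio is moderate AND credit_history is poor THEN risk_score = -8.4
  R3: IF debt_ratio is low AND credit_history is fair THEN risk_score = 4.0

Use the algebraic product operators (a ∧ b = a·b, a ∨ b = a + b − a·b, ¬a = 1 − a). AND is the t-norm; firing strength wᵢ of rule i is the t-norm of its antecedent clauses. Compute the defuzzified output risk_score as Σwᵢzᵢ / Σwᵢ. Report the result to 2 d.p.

4.43

R1 (z=19.3): moderate=0.35, ¬poor=1−0.51=0.49; AND[a·b] → w = 0.1715
R2 (z=-8.4): moderate=0.35, poor=0.51; AND[a·b] → w = 0.1785
R3 (z=4.0): low=0.95, fair=0.64; AND[a·b] → w = 0.6080
Weighted average = (0.1715·19.3 + 0.1785·-8.4 + 0.6080·4.0) / (0.1715 + 0.1785 + 0.6080)
  = 4.2425 / 0.9580 = 4.43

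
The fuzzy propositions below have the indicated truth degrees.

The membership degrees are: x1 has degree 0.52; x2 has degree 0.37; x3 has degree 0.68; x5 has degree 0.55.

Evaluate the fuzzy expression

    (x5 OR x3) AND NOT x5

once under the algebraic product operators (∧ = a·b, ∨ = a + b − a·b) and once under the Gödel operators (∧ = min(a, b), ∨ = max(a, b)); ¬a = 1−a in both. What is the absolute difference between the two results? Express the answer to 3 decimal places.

Under algebraic product:
  x5 OR x3 = a + b − a·b on (0.5500, 0.6800) = 0.8560
  NOT x5 = 1 − 0.5500 = 0.4500
  (x5 OR x3) AND NOT x5 = a·b on (0.8560, 0.4500) = 0.3852
  → value = 0.3852
Under Gödel:
  x5 OR x3 = max(a, b) on (0.55, 0.68) = 0.68
  NOT x5 = 1 − 0.55 = 0.45
  (x5 OR x3) AND NOT x5 = min(a, b) on (0.68, 0.45) = 0.45
  → value = 0.4500
|0.3852 − 0.4500| = 0.065

0.065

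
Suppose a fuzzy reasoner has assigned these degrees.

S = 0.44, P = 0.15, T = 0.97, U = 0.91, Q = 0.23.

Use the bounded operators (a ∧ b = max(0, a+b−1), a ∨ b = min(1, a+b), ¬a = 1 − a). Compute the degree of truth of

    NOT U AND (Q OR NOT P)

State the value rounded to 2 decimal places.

0.09

NOT U = 1 − 0.91 = 0.09
NOT P = 1 − 0.15 = 0.85
Q OR NOT P = min(1, a+b) on (0.23, 0.85) = 1.00
NOT U AND (Q OR NOT P) = max(0, a+b−1) on (0.09, 1.00) = 0.09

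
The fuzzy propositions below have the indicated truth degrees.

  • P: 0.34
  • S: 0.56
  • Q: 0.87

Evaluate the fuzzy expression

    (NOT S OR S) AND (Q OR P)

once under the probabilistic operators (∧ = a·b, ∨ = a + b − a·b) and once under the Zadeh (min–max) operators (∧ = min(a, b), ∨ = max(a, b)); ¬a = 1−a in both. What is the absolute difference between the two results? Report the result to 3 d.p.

0.129

Under probabilistic:
  NOT S = 1 − 0.5600 = 0.4400
  NOT S OR S = a + b − a·b on (0.4400, 0.5600) = 0.7536
  Q OR P = a + b − a·b on (0.8700, 0.3400) = 0.9142
  (NOT S OR S) AND (Q OR P) = a·b on (0.7536, 0.9142) = 0.6889
  → value = 0.6889
Under Zadeh (min–max):
  NOT S = 1 − 0.56 = 0.44
  NOT S OR S = max(a, b) on (0.44, 0.56) = 0.56
  Q OR P = max(a, b) on (0.87, 0.34) = 0.87
  (NOT S OR S) AND (Q OR P) = min(a, b) on (0.56, 0.87) = 0.56
  → value = 0.5600
|0.6889 − 0.5600| = 0.129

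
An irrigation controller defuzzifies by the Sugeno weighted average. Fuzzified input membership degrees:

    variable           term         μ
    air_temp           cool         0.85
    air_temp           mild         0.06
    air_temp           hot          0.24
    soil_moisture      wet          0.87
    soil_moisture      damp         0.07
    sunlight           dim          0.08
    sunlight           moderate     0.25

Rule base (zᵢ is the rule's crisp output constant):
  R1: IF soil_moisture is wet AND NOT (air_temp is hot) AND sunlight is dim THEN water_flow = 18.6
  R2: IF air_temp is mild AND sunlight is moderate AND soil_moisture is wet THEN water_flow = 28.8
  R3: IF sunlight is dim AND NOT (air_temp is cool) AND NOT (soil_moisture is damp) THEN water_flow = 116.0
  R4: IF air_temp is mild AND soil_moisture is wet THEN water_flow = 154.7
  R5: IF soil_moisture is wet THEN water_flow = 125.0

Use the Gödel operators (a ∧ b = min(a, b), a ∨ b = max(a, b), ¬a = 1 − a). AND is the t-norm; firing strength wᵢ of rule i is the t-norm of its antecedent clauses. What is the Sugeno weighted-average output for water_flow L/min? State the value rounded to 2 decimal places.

R1 (z=18.6): wet=0.87, ¬hot=1−0.24=0.76, dim=0.08; AND[min(a, b)] → w = 0.08
R2 (z=28.8): mild=0.06, moderate=0.25, wet=0.87; AND[min(a, b)] → w = 0.06
R3 (z=116.0): dim=0.08, ¬cool=1−0.85=0.15, ¬damp=1−0.07=0.93; AND[min(a, b)] → w = 0.08
R4 (z=154.7): mild=0.06, wet=0.87; AND[min(a, b)] → w = 0.06
R5 (z=125.0): wet=0.87 → w = 0.87
Weighted average = (0.08·18.6 + 0.06·28.8 + 0.08·116.0 + 0.06·154.7 + 0.87·125.0) / (0.08 + 0.06 + 0.08 + 0.06 + 0.87)
  = 130.5280 / 1.1500 = 113.50

113.50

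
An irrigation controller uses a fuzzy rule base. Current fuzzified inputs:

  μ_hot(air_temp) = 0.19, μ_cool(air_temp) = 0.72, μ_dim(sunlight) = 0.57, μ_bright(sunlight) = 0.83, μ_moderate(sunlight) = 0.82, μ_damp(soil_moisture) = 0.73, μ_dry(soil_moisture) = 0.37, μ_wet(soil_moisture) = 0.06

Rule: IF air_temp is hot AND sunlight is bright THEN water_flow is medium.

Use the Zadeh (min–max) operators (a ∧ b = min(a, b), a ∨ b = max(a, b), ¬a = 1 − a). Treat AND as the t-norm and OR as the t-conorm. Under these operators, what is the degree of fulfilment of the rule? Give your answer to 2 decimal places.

firing strength: hot=0.19, bright=0.83; AND[min(a, b)] → w = 0.19

0.19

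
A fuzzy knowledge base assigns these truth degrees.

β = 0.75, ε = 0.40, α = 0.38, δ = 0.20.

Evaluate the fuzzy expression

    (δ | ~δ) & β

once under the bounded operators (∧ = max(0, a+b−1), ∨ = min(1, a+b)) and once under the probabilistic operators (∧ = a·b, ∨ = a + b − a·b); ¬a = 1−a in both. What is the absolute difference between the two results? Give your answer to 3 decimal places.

Under bounded:
  ~δ = 1 − 0.20 = 0.80
  δ | ~δ = min(1, a+b) on (0.20, 0.80) = 1.00
  (δ | ~δ) & β = max(0, a+b−1) on (1.00, 0.75) = 0.75
  → value = 0.7500
Under probabilistic:
  ~δ = 1 − 0.2000 = 0.8000
  δ | ~δ = a + b − a·b on (0.2000, 0.8000) = 0.8400
  (δ | ~δ) & β = a·b on (0.8400, 0.7500) = 0.6300
  → value = 0.6300
|0.7500 − 0.6300| = 0.120

0.120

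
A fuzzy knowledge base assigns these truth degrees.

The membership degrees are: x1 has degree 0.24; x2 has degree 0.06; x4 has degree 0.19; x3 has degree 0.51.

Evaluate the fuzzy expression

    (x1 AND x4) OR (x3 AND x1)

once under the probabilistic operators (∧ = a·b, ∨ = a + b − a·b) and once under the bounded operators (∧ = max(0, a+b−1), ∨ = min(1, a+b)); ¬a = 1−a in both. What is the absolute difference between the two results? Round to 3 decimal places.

0.162

Under probabilistic:
  x1 AND x4 = a·b on (0.2400, 0.1900) = 0.0456
  x3 AND x1 = a·b on (0.5100, 0.2400) = 0.1224
  (x1 AND x4) OR (x3 AND x1) = a + b − a·b on (0.0456, 0.1224) = 0.1624
  → value = 0.1624
Under bounded:
  x1 AND x4 = max(0, a+b−1) on (0.24, 0.19) = 0.00
  x3 AND x1 = max(0, a+b−1) on (0.51, 0.24) = 0.00
  (x1 AND x4) OR (x3 AND x1) = min(1, a+b) on (0.00, 0.00) = 0.00
  → value = 0.0000
|0.1624 − 0.0000| = 0.162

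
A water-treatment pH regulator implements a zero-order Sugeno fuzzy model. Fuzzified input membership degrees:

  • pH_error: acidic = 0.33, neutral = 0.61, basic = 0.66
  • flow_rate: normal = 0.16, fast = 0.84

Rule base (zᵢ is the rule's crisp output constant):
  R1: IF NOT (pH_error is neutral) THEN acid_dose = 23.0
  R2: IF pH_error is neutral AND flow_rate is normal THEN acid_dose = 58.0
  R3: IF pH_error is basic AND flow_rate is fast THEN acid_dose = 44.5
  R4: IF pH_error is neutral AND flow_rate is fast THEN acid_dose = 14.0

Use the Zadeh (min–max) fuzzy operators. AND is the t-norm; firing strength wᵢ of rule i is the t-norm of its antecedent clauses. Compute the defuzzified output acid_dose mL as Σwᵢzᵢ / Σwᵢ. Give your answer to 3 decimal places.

R1 (z=23.0): ¬neutral=1−0.61=0.39 → w = 0.39
R2 (z=58.0): neutral=0.61, normal=0.16; AND[min(a, b)] → w = 0.16
R3 (z=44.5): basic=0.66, fast=0.84; AND[min(a, b)] → w = 0.66
R4 (z=14.0): neutral=0.61, fast=0.84; AND[min(a, b)] → w = 0.61
Weighted average = (0.39·23.0 + 0.16·58.0 + 0.66·44.5 + 0.61·14.0) / (0.39 + 0.16 + 0.66 + 0.61)
  = 56.1600 / 1.8200 = 30.857

30.857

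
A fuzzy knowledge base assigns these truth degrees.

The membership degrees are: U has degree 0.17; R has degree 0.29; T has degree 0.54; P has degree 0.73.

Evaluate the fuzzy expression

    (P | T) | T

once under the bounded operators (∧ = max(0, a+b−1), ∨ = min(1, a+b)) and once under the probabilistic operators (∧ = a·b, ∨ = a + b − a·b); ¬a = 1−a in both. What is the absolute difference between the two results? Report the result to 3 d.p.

Under bounded:
  P | T = min(1, a+b) on (0.73, 0.54) = 1.00
  (P | T) | T = min(1, a+b) on (1.00, 0.54) = 1.00
  → value = 1.0000
Under probabilistic:
  P | T = a + b − a·b on (0.7300, 0.5400) = 0.8758
  (P | T) | T = a + b − a·b on (0.8758, 0.5400) = 0.9429
  → value = 0.9429
|1.0000 − 0.9429| = 0.057

0.057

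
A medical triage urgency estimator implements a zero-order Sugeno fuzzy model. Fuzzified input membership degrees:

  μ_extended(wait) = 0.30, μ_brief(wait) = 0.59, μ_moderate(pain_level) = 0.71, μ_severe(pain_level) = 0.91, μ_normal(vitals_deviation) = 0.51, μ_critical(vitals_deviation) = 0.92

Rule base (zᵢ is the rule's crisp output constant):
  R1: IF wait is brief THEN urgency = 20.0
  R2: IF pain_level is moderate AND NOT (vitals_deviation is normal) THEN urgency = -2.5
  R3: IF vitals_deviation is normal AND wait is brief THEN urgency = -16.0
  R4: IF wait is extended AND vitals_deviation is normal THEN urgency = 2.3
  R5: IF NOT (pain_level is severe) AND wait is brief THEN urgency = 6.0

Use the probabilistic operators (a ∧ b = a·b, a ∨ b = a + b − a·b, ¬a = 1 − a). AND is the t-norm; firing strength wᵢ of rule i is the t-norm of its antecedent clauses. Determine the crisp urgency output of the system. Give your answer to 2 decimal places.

4.70

R1 (z=20.0): brief=0.59 → w = 0.5900
R2 (z=-2.5): moderate=0.71, ¬normal=1−0.51=0.49; AND[a·b] → w = 0.3479
R3 (z=-16.0): normal=0.51, brief=0.59; AND[a·b] → w = 0.3009
R4 (z=2.3): extended=0.30, normal=0.51; AND[a·b] → w = 0.1530
R5 (z=6.0): ¬severe=1−0.91=0.09, brief=0.59; AND[a·b] → w = 0.0531
Weighted average = (0.5900·20.0 + 0.3479·-2.5 + 0.3009·-16.0 + 0.1530·2.3 + 0.0531·6.0) / (0.5900 + 0.3479 + 0.3009 + 0.1530 + 0.0531)
  = 6.7863 / 1.4449 = 4.70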